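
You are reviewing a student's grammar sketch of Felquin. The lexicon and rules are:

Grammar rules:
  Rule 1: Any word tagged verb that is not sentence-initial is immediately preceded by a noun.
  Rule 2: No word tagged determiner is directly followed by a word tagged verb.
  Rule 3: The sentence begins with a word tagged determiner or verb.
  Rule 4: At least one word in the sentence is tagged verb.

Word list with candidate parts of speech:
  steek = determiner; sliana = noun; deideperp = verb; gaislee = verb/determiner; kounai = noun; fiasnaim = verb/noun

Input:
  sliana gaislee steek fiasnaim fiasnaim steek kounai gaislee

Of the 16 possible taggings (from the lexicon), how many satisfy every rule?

Candidates per position — 1:sliana {noun}; 2:gaislee {verb,determiner}; 3:steek {determiner}; 4:fiasnaim {verb,noun}; 5:fiasnaim {verb,noun}; 6:steek {determiner}; 7:kounai {noun}; 8:gaislee {verb,determiner}.
There are 16 candidate sequences in total.
Rule 3 cannot be satisfied by any choice of tags from the lexicon.
So there is no consistent tagging.
Count = 0.

0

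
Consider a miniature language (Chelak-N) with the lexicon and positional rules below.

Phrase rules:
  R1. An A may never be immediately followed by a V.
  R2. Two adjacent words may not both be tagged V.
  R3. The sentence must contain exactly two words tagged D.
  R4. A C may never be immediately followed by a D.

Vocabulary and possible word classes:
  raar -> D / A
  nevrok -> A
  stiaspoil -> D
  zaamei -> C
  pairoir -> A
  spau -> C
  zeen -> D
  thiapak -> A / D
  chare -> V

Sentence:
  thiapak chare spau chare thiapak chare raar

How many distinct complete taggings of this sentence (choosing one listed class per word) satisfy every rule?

1

Candidates per position — 1:thiapak {A,D}; 2:chare {V}; 3:spau {C}; 4:chare {V}; 5:thiapak {A,D}; 6:chare {V}; 7:raar {D,A}.
There are 8 candidate sequences in total.
The sequences that satisfy every rule: D V C V D V A.
Count = 1.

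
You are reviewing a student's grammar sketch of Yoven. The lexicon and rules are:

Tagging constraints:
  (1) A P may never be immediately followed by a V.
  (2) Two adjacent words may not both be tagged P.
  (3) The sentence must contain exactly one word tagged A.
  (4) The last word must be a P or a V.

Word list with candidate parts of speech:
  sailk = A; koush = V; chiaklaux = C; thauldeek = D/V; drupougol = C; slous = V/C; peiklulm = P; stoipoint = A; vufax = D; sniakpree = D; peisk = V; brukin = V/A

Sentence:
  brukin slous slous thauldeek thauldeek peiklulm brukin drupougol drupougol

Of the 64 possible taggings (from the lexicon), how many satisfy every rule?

0

Candidates per position — 1:brukin {V,A}; 2:slous {V,C}; 3:slous {V,C}; 4:thauldeek {D,V}; 5:thauldeek {D,V}; 6:peiklulm {P}; 7:brukin {V,A}; 8:drupougol {C}; 9:drupougol {C}.
There are 64 candidate sequences in total.
Rule 4 cannot be satisfied by any choice of tags from the lexicon.
So there is no consistent tagging.
Count = 0.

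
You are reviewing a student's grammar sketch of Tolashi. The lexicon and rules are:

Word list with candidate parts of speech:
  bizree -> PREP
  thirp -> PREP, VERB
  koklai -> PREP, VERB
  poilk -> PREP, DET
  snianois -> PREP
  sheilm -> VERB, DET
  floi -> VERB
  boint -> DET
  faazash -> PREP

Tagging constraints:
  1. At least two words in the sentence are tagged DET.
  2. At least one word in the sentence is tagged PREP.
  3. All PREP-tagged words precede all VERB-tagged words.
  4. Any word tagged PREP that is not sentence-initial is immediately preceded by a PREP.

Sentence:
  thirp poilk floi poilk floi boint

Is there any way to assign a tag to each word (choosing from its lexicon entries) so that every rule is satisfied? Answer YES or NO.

Candidates per position — 1:thirp {PREP,VERB}; 2:poilk {PREP,DET}; 3:floi {VERB}; 4:poilk {PREP,DET}; 5:floi {VERB}; 6:boint {DET}.
One satisfying assignment: PREP PREP VERB DET VERB DET.
Verifying each rule — rule 1 holds; rule 2 holds; rule 3 holds; rule 4 holds.

YES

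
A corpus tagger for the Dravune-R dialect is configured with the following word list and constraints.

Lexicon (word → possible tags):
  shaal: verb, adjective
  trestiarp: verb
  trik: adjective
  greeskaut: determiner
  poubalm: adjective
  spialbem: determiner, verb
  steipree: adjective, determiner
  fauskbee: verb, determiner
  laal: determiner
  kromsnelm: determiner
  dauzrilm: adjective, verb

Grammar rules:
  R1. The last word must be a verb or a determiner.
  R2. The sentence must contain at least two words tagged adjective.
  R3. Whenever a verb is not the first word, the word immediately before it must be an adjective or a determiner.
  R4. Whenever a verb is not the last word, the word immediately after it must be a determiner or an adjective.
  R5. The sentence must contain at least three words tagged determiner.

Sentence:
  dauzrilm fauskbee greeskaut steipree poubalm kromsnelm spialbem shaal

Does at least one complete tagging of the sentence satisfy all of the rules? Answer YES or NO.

YES

Candidates per position — 1:dauzrilm {adjective,verb}; 2:fauskbee {verb,determiner}; 3:greeskaut {determiner}; 4:steipree {adjective,determiner}; 5:poubalm {adjective}; 6:kromsnelm {determiner}; 7:spialbem {determiner,verb}; 8:shaal {verb,adjective}.
One satisfying assignment: adjective verb determiner adjective adjective determiner determiner verb.
Check: rule 1 satisfied; rule 2 satisfied; rule 3 satisfied; rule 4 satisfied; rule 5 satisfied.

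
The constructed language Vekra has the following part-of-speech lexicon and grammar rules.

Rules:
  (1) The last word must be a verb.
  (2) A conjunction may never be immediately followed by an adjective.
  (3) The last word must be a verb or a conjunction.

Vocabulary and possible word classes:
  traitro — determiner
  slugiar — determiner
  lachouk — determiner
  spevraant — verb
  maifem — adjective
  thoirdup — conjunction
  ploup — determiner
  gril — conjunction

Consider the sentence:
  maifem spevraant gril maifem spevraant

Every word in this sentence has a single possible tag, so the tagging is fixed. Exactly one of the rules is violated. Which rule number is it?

Fixed tagging: adjective verb conjunction adjective verb.
Applying the rules: R1 holds, R2 violated, R3 holds.
Only rule 2 fails.

2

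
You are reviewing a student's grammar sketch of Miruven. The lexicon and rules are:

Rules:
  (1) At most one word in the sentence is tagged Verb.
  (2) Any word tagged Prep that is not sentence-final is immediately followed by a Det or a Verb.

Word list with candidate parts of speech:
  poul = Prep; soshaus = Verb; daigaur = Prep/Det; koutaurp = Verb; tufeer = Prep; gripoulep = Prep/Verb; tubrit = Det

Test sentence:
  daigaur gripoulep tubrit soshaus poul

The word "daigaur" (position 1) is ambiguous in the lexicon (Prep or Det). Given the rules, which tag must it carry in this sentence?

Det

Candidates per position — 1:daigaur {Prep,Det}; 2:gripoulep {Prep,Verb}; 3:tubrit {Det}; 4:soshaus {Verb}; 5:poul {Prep}.
Position 2: tagging it Verb would leave rule 1 unsatisfiable, so it must be Prep.
Position 1: tagging it Prep would leave rule 2 unsatisfiable, so it must be Det.
The unique satisfying tagging is: Det Prep Det Verb Prep.
Check: rule 1 ✓; rule 2 ✓.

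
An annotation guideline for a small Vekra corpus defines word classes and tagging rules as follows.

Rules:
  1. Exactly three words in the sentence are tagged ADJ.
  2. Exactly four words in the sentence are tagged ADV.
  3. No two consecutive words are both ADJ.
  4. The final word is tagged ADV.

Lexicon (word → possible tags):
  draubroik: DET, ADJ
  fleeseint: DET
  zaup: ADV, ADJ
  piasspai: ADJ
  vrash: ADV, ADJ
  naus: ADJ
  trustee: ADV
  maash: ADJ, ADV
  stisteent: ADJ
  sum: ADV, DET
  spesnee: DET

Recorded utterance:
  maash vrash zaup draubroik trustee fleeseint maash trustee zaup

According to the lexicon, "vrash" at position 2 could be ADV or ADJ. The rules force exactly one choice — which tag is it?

ADV

Candidates per position — 1:maash {ADJ,ADV}; 2:vrash {ADV,ADJ}; 3:zaup {ADV,ADJ}; 4:draubroik {DET,ADJ}; 5:trustee {ADV}; 6:fleeseint {DET}; 7:maash {ADJ,ADV}; 8:trustee {ADV}; 9:zaup {ADV,ADJ}.
If word 9 were ADJ, no tagging could satisfy rule 4; so word 9 is ADV.
Position 2: the remaining choice is settled jointly with positions 1, 3, 4, 7 — only ADV at position 2 is part of a tagging that satisfies every rule.
That leaves exactly one tagging: ADJ ADV ADJ DET ADV DET ADJ ADV ADV.
Check: rule 1 holds; rule 2 holds; rule 3 holds; rule 4 holds.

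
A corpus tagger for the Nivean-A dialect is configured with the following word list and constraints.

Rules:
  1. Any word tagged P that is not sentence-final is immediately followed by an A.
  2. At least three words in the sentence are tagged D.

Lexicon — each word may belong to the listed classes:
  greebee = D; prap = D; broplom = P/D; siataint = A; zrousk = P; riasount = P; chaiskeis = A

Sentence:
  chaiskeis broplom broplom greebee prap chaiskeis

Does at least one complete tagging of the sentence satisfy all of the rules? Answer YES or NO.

Candidates per position — 1:chaiskeis {A}; 2:broplom {P,D}; 3:broplom {P,D}; 4:greebee {D}; 5:prap {D}; 6:chaiskeis {A}.
One satisfying assignment: A D D D D A.
Checking: rule 1 satisfied; rule 2 satisfied.

YES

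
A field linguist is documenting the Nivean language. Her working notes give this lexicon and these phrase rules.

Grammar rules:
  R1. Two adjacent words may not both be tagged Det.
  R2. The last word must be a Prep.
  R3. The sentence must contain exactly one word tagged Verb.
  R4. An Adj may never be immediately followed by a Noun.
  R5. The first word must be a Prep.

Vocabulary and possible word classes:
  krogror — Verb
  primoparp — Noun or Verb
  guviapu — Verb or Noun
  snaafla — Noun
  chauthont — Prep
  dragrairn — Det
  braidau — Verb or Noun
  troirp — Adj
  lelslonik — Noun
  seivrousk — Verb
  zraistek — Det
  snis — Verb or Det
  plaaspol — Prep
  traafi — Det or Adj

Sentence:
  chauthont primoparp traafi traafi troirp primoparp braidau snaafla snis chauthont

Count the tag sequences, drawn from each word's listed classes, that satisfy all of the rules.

Candidates per position — 1:chauthont {Prep}; 2:primoparp {Noun,Verb}; 3:traafi {Det,Adj}; 4:traafi {Det,Adj}; 5:troirp {Adj}; 6:primoparp {Noun,Verb}; 7:braidau {Verb,Noun}; 8:snaafla {Noun}; 9:snis {Verb,Det}; 10:chauthont {Prep}.
There are 64 candidate sequences in total.
The sequences that satisfy every rule: Prep Noun Det Adj Adj Verb Noun Noun Det Prep; Prep Noun Adj Det Adj Verb Noun Noun Det Prep; Prep Noun Adj Adj Adj Verb Noun Noun Det Prep.
Count = 3.

3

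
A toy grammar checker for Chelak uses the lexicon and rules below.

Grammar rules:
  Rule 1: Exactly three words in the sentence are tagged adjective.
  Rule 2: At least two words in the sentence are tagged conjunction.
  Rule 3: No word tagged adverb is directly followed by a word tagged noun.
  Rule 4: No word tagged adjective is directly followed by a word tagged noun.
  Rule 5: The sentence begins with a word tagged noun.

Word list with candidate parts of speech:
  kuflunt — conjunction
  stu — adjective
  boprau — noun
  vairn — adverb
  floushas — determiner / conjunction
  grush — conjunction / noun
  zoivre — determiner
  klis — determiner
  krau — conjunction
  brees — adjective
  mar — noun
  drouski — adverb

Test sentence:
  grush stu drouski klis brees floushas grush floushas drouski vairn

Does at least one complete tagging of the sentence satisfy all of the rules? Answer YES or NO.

Candidates per position — 1:grush {conjunction,noun}; 2:stu {adjective}; 3:drouski {adverb}; 4:klis {determiner}; 5:brees {adjective}; 6:floushas {determiner,conjunction}; 7:grush {conjunction,noun}; 8:floushas {determiner,conjunction}; 9:drouski {adverb}; 10:vairn {adverb}.
Rule 1 cannot be satisfied by any choice of tags from the lexicon.
So there is no consistent tagging.

NO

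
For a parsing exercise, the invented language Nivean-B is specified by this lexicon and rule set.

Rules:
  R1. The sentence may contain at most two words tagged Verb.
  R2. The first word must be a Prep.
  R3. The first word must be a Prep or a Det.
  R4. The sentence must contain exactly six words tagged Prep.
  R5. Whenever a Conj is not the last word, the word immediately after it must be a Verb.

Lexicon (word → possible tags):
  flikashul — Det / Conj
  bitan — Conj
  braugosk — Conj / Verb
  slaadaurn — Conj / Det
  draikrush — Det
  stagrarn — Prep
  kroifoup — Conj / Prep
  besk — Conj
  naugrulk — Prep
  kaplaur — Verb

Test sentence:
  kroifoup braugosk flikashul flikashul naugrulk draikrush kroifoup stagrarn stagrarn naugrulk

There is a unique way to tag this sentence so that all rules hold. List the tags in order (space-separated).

Candidates per position — 1:kroifoup {Conj,Prep}; 2:braugosk {Conj,Verb}; 3:flikashul {Det,Conj}; 4:flikashul {Det,Conj}; 5:naugrulk {Prep}; 6:draikrush {Det}; 7:kroifoup {Conj,Prep}; 8:stagrarn {Prep}; 9:stagrarn {Prep}; 10:naugrulk {Prep}.
If word 1 were Conj, no tagging could satisfy rule 2; so word 1 is Prep.
If word 2 were Conj, no tagging could satisfy rule 5; so word 2 is Verb.
If word 3 were Conj, no tagging could satisfy rule 5; so word 3 is Det.
If word 4 were Conj, no tagging could satisfy rule 5; so word 4 is Det.
If word 7 were Conj, no tagging could satisfy rule 4; so word 7 is Prep.
That leaves exactly one tagging: Prep Verb Det Det Prep Det Prep Prep Prep Prep.
Check: rule 1 ok; rule 2 ok; rule 3 ok; rule 4 ok; rule 5 ok.

Prep Verb Det Det Prep Det Prep Prep Prep Prep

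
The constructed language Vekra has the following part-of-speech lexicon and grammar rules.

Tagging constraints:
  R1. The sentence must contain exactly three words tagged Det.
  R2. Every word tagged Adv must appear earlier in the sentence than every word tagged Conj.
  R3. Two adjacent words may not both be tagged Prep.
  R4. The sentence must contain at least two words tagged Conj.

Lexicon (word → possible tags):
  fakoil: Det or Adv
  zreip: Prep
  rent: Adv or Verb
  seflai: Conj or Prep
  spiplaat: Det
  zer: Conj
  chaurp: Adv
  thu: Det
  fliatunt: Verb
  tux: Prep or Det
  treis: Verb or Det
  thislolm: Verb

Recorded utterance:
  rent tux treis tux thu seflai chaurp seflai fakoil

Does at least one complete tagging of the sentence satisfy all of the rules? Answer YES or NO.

Candidates per position — 1:rent {Adv,Verb}; 2:tux {Prep,Det}; 3:treis {Verb,Det}; 4:tux {Prep,Det}; 5:thu {Det}; 6:seflai {Conj,Prep}; 7:chaurp {Adv}; 8:seflai {Conj,Prep}; 9:fakoil {Det,Adv}.
Every candidate sequence violates at least one rule; no consistent tagging exists.

NO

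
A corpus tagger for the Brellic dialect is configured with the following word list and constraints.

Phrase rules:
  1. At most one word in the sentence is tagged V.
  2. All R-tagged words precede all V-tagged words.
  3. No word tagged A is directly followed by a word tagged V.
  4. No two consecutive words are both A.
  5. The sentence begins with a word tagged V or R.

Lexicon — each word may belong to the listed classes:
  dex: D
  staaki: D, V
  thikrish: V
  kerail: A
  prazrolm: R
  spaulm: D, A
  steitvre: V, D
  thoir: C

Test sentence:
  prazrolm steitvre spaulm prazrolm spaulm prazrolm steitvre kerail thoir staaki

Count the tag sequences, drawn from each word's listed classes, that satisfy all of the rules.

12

Candidates per position — 1:prazrolm {R}; 2:steitvre {V,D}; 3:spaulm {D,A}; 4:prazrolm {R}; 5:spaulm {D,A}; 6:prazrolm {R}; 7:steitvre {V,D}; 8:kerail {A}; 9:thoir {C}; 10:staaki {D,V}.
There are 32 candidate sequences in total.
Checking each against the rules leaves 12 sequences.
Count = 12.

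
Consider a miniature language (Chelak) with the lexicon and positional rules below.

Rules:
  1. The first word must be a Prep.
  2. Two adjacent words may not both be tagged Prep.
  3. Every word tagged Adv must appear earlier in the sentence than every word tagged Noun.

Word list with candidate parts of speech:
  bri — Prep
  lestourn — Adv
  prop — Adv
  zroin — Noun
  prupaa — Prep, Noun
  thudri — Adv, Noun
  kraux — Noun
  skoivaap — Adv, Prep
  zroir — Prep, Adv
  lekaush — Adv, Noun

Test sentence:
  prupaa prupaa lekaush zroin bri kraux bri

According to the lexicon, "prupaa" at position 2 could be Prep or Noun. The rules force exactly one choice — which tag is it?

Noun

Candidates per position — 1:prupaa {Prep,Noun}; 2:prupaa {Prep,Noun}; 3:lekaush {Adv,Noun}; 4:zroin {Noun}; 5:bri {Prep}; 6:kraux {Noun}; 7:bri {Prep}.
Position 1: Noun is ruled out by rule 1; that leaves Prep.
Position 2: Prep is ruled out by rule 2; that leaves Noun.
Position 3: Adv is ruled out by rule 3; that leaves Noun.
The only consistent sequence is: Prep Noun Noun Noun Prep Noun Prep.
Verifying each rule — rule 1 holds; rule 2 holds; rule 3 holds.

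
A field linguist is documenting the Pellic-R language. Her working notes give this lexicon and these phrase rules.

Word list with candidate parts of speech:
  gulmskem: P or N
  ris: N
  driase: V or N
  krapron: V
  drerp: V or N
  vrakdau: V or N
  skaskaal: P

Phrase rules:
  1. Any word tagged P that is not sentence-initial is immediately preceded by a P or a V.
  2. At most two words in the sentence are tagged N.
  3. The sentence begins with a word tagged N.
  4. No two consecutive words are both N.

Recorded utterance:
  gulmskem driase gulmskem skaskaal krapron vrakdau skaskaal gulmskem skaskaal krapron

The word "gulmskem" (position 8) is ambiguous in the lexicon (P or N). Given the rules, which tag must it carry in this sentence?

Candidates per position — 1:gulmskem {P,N}; 2:driase {V,N}; 3:gulmskem {P,N}; 4:skaskaal {P}; 5:krapron {V}; 6:vrakdau {V,N}; 7:skaskaal {P}; 8:gulmskem {P,N}; 9:skaskaal {P}; 10:krapron {V}.
If word 1 were P, no tagging could satisfy rule 3; so word 1 is N.
If word 2 were N, no tagging could satisfy rule 1; so word 2 is V.
If word 3 were N, no tagging could satisfy rule 1; so word 3 is P.
If word 6 were N, no tagging could satisfy rule 1; so word 6 is V.
If word 8 were N, no tagging could satisfy rule 1; so word 8 is P.
That leaves exactly one tagging: N V P P V V P P P V.
Rule-by-rule: rule 1 ✓; rule 2 ✓; rule 3 ✓; rule 4 ✓.

P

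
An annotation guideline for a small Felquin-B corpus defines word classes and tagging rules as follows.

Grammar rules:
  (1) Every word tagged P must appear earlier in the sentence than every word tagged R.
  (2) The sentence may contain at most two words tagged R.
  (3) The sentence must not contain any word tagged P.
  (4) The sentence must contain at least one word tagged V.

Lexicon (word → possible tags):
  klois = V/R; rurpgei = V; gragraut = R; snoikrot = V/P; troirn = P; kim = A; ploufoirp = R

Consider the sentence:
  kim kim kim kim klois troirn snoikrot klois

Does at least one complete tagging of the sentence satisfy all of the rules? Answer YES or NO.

NO

Candidates per position — 1:kim {A}; 2:kim {A}; 3:kim {A}; 4:kim {A}; 5:klois {V,R}; 6:troirn {P}; 7:snoikrot {V,P}; 8:klois {V,R}.
Rule 3 cannot be satisfied by any choice of tags from the lexicon.
So there is no consistent tagging.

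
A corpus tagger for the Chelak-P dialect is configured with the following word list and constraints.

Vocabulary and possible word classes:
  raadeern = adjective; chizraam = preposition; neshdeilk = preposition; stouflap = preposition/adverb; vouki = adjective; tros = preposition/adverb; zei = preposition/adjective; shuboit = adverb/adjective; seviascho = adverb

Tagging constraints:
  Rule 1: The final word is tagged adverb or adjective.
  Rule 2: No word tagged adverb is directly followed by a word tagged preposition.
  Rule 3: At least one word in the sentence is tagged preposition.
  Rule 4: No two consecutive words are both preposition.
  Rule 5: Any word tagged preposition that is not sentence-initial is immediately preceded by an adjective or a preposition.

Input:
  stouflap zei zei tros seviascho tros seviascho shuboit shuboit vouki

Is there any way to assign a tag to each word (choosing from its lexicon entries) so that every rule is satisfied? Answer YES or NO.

Candidates per position — 1:stouflap {preposition,adverb}; 2:zei {preposition,adjective}; 3:zei {preposition,adjective}; 4:tros {preposition,adverb}; 5:seviascho {adverb}; 6:tros {preposition,adverb}; 7:seviascho {adverb}; 8:shuboit {adverb,adjective}; 9:shuboit {adverb,adjective}; 10:vouki {adjective}.
One satisfying assignment: adverb adjective adjective preposition adverb adverb adverb adjective adverb adjective.
Check: rule 1 ✓; rule 2 ✓; rule 3 ✓; rule 4 ✓; rule 5 ✓.

YES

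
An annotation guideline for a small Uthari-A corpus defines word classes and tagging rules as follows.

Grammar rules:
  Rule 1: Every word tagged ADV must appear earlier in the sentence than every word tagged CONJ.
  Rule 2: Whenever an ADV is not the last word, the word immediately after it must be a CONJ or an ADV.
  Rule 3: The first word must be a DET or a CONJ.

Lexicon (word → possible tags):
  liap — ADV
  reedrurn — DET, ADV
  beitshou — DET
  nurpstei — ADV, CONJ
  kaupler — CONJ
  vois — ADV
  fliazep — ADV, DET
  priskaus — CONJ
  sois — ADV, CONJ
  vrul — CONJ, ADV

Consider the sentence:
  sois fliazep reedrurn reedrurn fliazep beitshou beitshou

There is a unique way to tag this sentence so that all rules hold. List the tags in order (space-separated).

Candidates per position — 1:sois {ADV,CONJ}; 2:fliazep {ADV,DET}; 3:reedrurn {DET,ADV}; 4:reedrurn {DET,ADV}; 5:fliazep {ADV,DET}; 6:beitshou {DET}; 7:beitshou {DET}.
If word 1 were ADV, no tagging could satisfy rule 2; so word 1 is CONJ.
If word 2 were ADV, no tagging could satisfy rule 1; so word 2 is DET.
If word 3 were ADV, no tagging could satisfy rule 1; so word 3 is DET.
If word 4 were ADV, no tagging could satisfy rule 1; so word 4 is DET.
If word 5 were ADV, no tagging could satisfy rule 1; so word 5 is DET.
The unique satisfying tagging is: CONJ DET DET DET DET DET DET.
Check: rule 1 ✓; rule 2 ✓; rule 3 ✓.

CONJ DET DET DET DET DET DET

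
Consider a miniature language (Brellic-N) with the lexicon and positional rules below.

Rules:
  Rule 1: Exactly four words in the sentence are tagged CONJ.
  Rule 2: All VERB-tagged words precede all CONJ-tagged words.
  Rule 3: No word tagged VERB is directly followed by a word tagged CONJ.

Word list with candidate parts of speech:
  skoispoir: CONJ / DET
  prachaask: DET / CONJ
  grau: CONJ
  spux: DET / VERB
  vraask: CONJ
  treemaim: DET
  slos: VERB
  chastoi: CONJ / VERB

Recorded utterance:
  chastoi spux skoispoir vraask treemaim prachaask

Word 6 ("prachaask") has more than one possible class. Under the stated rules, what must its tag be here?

Candidates per position — 1:chastoi {CONJ,VERB}; 2:spux {DET,VERB}; 3:skoispoir {CONJ,DET}; 4:vraask {CONJ}; 5:treemaim {DET}; 6:prachaask {DET,CONJ}.
Position 1: tagging it VERB would leave rule 1 unsatisfiable, so it must be CONJ.
Position 2: tagging it VERB would leave rule 2 unsatisfiable, so it must be DET.
Position 3: tagging it DET would leave rule 1 unsatisfiable, so it must be CONJ.
Position 6: tagging it DET would leave rule 1 unsatisfiable, so it must be CONJ.
The unique satisfying tagging is: CONJ DET CONJ CONJ DET CONJ.
Checking: rule 1 ✓; rule 2 ✓; rule 3 ✓.

CONJ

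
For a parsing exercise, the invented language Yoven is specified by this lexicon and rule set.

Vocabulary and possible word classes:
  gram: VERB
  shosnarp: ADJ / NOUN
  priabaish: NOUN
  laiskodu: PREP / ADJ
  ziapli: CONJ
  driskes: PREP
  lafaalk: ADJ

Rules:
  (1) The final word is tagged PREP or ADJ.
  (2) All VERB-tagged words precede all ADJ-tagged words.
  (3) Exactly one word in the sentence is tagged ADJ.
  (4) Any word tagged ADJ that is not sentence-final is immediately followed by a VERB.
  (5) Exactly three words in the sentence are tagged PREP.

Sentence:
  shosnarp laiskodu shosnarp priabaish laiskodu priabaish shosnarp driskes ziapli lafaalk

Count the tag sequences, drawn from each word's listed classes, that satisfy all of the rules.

1

Candidates per position — 1:shosnarp {ADJ,NOUN}; 2:laiskodu {PREP,ADJ}; 3:shosnarp {ADJ,NOUN}; 4:priabaish {NOUN}; 5:laiskodu {PREP,ADJ}; 6:priabaish {NOUN}; 7:shosnarp {ADJ,NOUN}; 8:driskes {PREP}; 9:ziapli {CONJ}; 10:lafaalk {ADJ}.
There are 32 candidate sequences in total.
The sequences that satisfy every rule: NOUN PREP NOUN NOUN PREP NOUN NOUN PREP CONJ ADJ.
Count = 1.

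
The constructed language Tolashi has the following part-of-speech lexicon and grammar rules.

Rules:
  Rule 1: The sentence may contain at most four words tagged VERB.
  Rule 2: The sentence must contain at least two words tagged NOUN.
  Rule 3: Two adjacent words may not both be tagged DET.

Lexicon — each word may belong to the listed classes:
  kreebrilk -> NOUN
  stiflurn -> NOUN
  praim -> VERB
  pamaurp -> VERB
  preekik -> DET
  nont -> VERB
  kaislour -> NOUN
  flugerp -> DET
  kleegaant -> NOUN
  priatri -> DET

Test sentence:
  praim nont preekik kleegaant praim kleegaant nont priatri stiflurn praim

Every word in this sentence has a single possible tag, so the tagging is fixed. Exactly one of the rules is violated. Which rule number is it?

1

Fixed tagging: VERB VERB DET NOUN VERB NOUN VERB DET NOUN VERB.
Rule check: R1 fail, R2 pass, R3 pass.
Only rule 1 fails.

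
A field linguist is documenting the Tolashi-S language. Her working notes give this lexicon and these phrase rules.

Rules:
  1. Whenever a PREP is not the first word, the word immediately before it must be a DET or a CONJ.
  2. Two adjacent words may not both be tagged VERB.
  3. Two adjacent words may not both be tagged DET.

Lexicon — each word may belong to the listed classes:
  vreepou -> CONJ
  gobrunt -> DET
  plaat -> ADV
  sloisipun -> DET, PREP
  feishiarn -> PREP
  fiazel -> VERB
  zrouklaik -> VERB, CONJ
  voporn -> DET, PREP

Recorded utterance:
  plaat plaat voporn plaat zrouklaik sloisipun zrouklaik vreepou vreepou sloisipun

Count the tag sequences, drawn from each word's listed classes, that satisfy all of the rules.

Candidates per position — 1:plaat {ADV}; 2:plaat {ADV}; 3:voporn {DET,PREP}; 4:plaat {ADV}; 5:zrouklaik {VERB,CONJ}; 6:sloisipun {DET,PREP}; 7:zrouklaik {VERB,CONJ}; 8:vreepou {CONJ}; 9:vreepou {CONJ}; 10:sloisipun {DET,PREP}.
There are 32 candidate sequences in total.
Checking each against the rules leaves 12 sequences.
Count = 12.

12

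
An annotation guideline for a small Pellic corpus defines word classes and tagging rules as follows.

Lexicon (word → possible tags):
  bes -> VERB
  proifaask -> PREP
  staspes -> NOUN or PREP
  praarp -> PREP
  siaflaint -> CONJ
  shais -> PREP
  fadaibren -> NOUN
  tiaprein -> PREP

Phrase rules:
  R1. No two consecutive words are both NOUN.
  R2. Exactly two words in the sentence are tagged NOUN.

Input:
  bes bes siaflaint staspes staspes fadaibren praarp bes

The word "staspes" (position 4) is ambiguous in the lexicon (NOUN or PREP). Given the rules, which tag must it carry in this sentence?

Candidates per position — 1:bes {VERB}; 2:bes {VERB}; 3:siaflaint {CONJ}; 4:staspes {NOUN,PREP}; 5:staspes {NOUN,PREP}; 6:fadaibren {NOUN}; 7:praarp {PREP}; 8:bes {VERB}.
If word 5 were NOUN, no tagging could satisfy rule 1; so word 5 is PREP.
If word 4 were PREP, no tagging could satisfy rule 2; so word 4 is NOUN.
That leaves exactly one tagging: VERB VERB CONJ NOUN PREP NOUN PREP VERB.
Rule-by-rule: rule 1 holds; rule 2 holds.

NOUN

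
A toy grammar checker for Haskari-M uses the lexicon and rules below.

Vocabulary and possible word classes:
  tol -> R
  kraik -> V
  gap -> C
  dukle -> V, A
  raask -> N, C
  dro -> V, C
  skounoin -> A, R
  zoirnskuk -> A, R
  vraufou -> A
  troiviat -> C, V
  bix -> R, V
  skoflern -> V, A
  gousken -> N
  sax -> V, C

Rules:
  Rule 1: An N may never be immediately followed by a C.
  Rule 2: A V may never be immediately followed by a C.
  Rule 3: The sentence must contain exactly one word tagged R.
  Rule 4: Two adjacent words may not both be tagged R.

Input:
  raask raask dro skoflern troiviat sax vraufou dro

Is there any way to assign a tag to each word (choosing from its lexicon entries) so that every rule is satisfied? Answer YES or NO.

NO

Candidates per position — 1:raask {N,C}; 2:raask {N,C}; 3:dro {V,C}; 4:skoflern {V,A}; 5:troiviat {C,V}; 6:sax {V,C}; 7:vraufou {A}; 8:dro {V,C}.
Rule 3 cannot be satisfied by any choice of tags from the lexicon.
So there is no consistent tagging.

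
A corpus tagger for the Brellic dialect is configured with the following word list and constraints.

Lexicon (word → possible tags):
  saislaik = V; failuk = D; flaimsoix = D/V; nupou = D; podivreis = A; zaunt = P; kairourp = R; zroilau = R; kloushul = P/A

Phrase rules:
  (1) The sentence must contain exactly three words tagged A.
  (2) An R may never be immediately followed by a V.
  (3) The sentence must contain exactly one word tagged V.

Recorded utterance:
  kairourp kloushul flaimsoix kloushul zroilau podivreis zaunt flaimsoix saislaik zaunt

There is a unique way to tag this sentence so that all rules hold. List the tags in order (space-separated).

Candidates per position — 1:kairourp {R}; 2:kloushul {P,A}; 3:flaimsoix {D,V}; 4:kloushul {P,A}; 5:zroilau {R}; 6:podivreis {A}; 7:zaunt {P}; 8:flaimsoix {D,V}; 9:saislaik {V}; 10:zaunt {P}.
Position 2: tagging it P would leave rule 1 unsatisfiable, so it must be A.
Position 3: tagging it V would leave rule 3 unsatisfiable, so it must be D.
Position 4: tagging it P would leave rule 1 unsatisfiable, so it must be A.
Position 8: tagging it V would leave rule 3 unsatisfiable, so it must be D.
The only consistent sequence is: R A D A R A P D V P.
Checking: rule 1 ok; rule 2 ok; rule 3 ok.

R A D A R A P D V P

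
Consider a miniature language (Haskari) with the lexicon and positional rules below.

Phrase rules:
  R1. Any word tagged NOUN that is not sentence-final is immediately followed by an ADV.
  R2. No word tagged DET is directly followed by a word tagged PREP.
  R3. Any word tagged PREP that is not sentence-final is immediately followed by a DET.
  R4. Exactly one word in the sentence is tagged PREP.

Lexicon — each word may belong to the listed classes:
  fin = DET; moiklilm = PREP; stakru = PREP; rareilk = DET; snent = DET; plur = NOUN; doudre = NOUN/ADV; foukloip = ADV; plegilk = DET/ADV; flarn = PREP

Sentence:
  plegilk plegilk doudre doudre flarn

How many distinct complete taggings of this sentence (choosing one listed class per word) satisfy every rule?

Candidates per position — 1:plegilk {DET,ADV}; 2:plegilk {DET,ADV}; 3:doudre {NOUN,ADV}; 4:doudre {NOUN,ADV}; 5:flarn {PREP}.
There are 16 candidate sequences in total.
Checking each against the rules leaves 8 sequences.
Count = 8.

8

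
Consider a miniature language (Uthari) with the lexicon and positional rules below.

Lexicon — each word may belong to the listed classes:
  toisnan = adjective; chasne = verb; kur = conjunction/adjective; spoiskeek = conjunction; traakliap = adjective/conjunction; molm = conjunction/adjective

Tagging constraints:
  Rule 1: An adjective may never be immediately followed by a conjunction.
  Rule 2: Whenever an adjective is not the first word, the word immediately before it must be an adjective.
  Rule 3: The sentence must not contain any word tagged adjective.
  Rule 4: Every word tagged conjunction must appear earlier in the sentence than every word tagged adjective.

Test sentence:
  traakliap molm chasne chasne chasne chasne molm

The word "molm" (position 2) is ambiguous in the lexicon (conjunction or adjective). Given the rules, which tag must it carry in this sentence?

Candidates per position — 1:traakliap {adjective,conjunction}; 2:molm {conjunction,adjective}; 3:chasne {verb}; 4:chasne {verb}; 5:chasne {verb}; 6:chasne {verb}; 7:molm {conjunction,adjective}.
At position 1, choosing adjective makes rule 3 impossible to satisfy; hence conjunction.
At position 2, choosing adjective makes rule 2 impossible to satisfy; hence conjunction.
At position 7, choosing adjective makes rule 2 impossible to satisfy; hence conjunction.
The only consistent sequence is: conjunction conjunction verb verb verb verb conjunction.
Rule-by-rule: rule 1 ok; rule 2 ok; rule 3 ok; rule 4 ok.

conjunction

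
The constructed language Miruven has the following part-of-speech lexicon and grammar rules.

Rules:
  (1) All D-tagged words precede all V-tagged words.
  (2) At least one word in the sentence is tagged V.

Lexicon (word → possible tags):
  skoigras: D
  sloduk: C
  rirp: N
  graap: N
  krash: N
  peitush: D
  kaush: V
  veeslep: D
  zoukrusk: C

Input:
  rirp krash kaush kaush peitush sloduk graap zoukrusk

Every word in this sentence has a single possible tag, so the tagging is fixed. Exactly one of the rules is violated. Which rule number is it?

Fixed tagging: N N V V D C N C.
Rule check: R1 fail, R2 pass.
Only rule 1 fails.

1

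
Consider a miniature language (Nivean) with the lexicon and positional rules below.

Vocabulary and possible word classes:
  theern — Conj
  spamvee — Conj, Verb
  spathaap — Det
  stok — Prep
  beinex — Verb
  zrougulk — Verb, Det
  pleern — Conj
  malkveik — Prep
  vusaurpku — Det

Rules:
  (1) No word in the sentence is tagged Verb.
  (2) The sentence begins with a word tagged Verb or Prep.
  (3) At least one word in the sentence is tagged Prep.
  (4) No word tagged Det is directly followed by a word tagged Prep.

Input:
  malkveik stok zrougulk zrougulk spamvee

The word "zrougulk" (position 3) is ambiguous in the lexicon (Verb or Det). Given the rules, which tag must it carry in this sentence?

Det

Candidates per position — 1:malkveik {Prep}; 2:stok {Prep}; 3:zrougulk {Verb,Det}; 4:zrougulk {Verb,Det}; 5:spamvee {Conj,Verb}.
Position 3: Verb is ruled out by rule 1; that leaves Det.
Position 4: Verb is ruled out by rule 1; that leaves Det.
Position 5: Verb is ruled out by rule 1; that leaves Conj.
So the tagging must be: Prep Prep Det Det Conj.
Check: rule 1 ✓; rule 2 ✓; rule 3 ✓; rule 4 ✓.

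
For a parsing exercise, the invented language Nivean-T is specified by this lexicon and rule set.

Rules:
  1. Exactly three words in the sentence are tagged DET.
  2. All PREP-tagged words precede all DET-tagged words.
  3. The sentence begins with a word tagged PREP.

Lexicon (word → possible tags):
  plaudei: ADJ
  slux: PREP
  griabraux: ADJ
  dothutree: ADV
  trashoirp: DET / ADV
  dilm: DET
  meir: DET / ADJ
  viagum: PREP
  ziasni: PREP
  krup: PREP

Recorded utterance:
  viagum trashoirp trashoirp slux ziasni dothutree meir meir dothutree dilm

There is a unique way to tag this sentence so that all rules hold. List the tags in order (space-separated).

PREP ADV ADV PREP PREP ADV DET DET ADV DET

Candidates per position — 1:viagum {PREP}; 2:trashoirp {DET,ADV}; 3:trashoirp {DET,ADV}; 4:slux {PREP}; 5:ziasni {PREP}; 6:dothutree {ADV}; 7:meir {DET,ADJ}; 8:meir {DET,ADJ}; 9:dothutree {ADV}; 10:dilm {DET}.
At position 2, choosing DET makes rule 2 impossible to satisfy; hence ADV.
At position 3, choosing DET makes rule 2 impossible to satisfy; hence ADV.
At position 7, choosing ADJ makes rule 1 impossible to satisfy; hence DET.
At position 8, choosing ADJ makes rule 1 impossible to satisfy; hence DET.
That leaves exactly one tagging: PREP ADV ADV PREP PREP ADV DET DET ADV DET.
Checking: rule 1 ok; rule 2 ok; rule 3 ok.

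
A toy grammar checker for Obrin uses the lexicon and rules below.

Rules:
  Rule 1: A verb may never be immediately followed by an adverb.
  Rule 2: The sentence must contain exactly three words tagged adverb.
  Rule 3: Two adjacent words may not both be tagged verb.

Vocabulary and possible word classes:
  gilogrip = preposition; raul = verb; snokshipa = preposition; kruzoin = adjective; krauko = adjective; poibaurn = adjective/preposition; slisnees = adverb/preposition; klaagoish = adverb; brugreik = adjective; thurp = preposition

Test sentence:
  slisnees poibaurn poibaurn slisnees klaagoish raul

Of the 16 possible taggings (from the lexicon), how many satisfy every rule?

Candidates per position — 1:slisnees {adverb,preposition}; 2:poibaurn {adjective,preposition}; 3:poibaurn {adjective,preposition}; 4:slisnees {adverb,preposition}; 5:klaagoish {adverb}; 6:raul {verb}.
There are 16 candidate sequences in total.
The sequences that satisfy every rule: adverb adjective adjective adverb adverb verb; adverb adjective preposition adverb adverb verb; adverb preposition adjective adverb adverb verb; adverb preposition preposition adverb adverb verb.
Count = 4.

4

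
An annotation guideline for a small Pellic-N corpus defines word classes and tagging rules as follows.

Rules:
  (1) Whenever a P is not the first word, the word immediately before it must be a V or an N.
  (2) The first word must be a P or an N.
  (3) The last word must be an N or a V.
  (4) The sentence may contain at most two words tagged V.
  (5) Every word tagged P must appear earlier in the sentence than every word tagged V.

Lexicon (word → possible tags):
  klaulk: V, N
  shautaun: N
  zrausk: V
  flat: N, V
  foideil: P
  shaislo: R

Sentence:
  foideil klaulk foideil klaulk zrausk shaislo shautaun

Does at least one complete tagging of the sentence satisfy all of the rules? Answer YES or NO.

YES

Candidates per position — 1:foideil {P}; 2:klaulk {V,N}; 3:foideil {P}; 4:klaulk {V,N}; 5:zrausk {V}; 6:shaislo {R}; 7:shautaun {N}.
One satisfying assignment: P N P N V R N.
Checking: rule 1 holds; rule 2 holds; rule 3 holds; rule 4 holds; rule 5 holds.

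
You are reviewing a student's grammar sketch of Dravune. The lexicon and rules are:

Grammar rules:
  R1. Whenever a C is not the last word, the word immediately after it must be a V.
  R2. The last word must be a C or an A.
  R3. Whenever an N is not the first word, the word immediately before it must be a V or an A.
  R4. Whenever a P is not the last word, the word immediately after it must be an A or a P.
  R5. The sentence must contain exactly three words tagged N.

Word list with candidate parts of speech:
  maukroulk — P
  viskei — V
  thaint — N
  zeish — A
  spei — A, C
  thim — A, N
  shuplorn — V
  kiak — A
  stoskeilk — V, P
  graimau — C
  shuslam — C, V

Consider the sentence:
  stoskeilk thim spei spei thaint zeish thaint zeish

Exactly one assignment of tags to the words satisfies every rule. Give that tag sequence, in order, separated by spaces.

Candidates per position — 1:stoskeilk {V,P}; 2:thim {A,N}; 3:spei {A,C}; 4:spei {A,C}; 5:thaint {N}; 6:zeish {A}; 7:thaint {N}; 8:zeish {A}.
Position 2: tagging it A would leave rule 5 unsatisfiable, so it must be N.
Position 3: tagging it C would leave rule 1 unsatisfiable, so it must be A.
Position 4: tagging it C would leave rule 1 unsatisfiable, so it must be A.
Position 1: tagging it P would leave rule 3 unsatisfiable, so it must be V.
The unique satisfying tagging is: V N A A N A N A.
Rule-by-rule: rule 1 satisfied; rule 2 satisfied; rule 3 satisfied; rule 4 satisfied; rule 5 satisfied.

V N A A N A N A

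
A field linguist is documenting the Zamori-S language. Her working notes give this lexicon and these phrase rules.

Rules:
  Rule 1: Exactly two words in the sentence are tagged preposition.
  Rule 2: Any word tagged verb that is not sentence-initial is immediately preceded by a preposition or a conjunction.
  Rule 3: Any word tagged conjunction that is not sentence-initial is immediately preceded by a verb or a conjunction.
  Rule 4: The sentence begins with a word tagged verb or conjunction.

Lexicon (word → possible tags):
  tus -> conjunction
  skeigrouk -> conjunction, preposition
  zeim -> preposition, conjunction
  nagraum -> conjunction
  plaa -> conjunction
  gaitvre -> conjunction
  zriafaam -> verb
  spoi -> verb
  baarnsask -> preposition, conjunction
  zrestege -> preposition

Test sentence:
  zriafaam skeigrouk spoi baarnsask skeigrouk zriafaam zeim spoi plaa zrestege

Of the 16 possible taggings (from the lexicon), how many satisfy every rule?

Candidates per position — 1:zriafaam {verb}; 2:skeigrouk {conjunction,preposition}; 3:spoi {verb}; 4:baarnsask {preposition,conjunction}; 5:skeigrouk {conjunction,preposition}; 6:zriafaam {verb}; 7:zeim {preposition,conjunction}; 8:spoi {verb}; 9:plaa {conjunction}; 10:zrestege {preposition}.
There are 16 candidate sequences in total.
The sequences that satisfy every rule: verb conjunction verb conjunction conjunction verb preposition verb conjunction preposition; verb conjunction verb conjunction preposition verb conjunction verb conjunction preposition; verb preposition verb conjunction conjunction verb conjunction verb conjunction preposition.
Count = 3.

3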